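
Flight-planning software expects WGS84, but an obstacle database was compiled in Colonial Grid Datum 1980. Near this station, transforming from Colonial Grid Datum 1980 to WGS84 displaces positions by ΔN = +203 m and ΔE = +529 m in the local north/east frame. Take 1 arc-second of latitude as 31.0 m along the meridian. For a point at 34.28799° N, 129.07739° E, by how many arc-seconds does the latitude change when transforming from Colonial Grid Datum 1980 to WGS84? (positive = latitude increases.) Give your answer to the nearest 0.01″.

Δφ = 6.55″

1″ of latitude = 31.00 m, so Δφ = 203.0 / 31.00 = 6.548″.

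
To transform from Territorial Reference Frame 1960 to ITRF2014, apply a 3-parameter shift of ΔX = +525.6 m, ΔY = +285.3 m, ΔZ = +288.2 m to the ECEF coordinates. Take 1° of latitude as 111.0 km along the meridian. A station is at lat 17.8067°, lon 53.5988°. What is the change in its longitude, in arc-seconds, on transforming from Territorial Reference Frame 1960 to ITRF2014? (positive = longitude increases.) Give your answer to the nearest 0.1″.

Δλ = -8.6″

sin φ = 0.305807, cos φ = 0.952094, sin λ = 0.804881, cos λ = 0.593436.
East component: ΔE = −sin λ·ΔX + cos λ·ΔY = −(0.804881)(525.6) + (0.593436)(285.3) = -253.74 m.
1° of latitude spans 111000 m; at latitude φ, 1° of longitude spans that × cos φ = 105682.4 m, so Δλ = -253.74 / 105682.4 × 3600 = -8.643″.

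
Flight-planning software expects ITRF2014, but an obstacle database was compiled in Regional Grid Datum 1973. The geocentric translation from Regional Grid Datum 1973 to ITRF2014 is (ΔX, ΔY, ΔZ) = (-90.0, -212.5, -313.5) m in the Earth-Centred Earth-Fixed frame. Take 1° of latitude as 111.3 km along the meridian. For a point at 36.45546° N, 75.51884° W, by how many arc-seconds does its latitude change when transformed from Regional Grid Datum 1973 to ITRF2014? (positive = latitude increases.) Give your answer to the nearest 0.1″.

sin φ = 0.594198, cos φ = 0.804319, sin λ = -0.968230, cos λ = 0.250062.
North component: ΔN = −sin φ cos λ·ΔX − sin φ sin λ·ΔY + cos φ·ΔZ = −(0.594198)(0.250062)(-90.0) − (0.594198)(-0.968230)(-212.5) + (0.804319)(-313.5) = -361.04 m.
1° of latitude spans 111300 m, so Δφ = -361.04 / 111300 × 3600 = -11.678″.

Δφ = -11.7″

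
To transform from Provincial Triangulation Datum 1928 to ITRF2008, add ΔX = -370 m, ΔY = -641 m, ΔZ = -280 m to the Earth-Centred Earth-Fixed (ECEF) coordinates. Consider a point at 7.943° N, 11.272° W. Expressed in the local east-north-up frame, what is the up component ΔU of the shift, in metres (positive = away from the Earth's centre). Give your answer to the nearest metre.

ΔU = -274 m

The local up (radial) axis is (cos φ cos λ, cos φ sin λ, sin φ), giving ΔU = -359.382 + 124.092 − 38.693 = -273.98 m.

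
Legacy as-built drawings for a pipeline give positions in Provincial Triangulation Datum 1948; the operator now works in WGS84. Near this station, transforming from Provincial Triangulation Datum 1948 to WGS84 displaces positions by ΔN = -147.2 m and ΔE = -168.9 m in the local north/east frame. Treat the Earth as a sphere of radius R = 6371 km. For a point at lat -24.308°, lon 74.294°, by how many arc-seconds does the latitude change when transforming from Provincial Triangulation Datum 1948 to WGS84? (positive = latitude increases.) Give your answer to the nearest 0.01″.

On a sphere of radius R, 1 rad of latitude = R, so Δφ = ΔN / R = -147.2 / 6371000 = -2.3105e-05 rad = -4.766″.

Δφ = -4.77″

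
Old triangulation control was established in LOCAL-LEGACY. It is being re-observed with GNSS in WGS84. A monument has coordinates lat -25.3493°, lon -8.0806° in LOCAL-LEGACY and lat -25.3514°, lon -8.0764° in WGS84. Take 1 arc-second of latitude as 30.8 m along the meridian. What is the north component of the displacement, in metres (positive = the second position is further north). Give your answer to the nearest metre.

ΔN = -233 m

Δφ = -25.3514° − -25.3493° = -0.0021°; Δλ = -8.0764° − -8.0806° = +0.0042°.
1° of latitude = 3600 × 30.80 = 110880 m.
ΔN = Δφ × 110880 = -232.8 m; ΔE = Δλ × 110880 × cos(-25.3493°) = +0.0042 × 110880 × 0.903714 = 420.9 m.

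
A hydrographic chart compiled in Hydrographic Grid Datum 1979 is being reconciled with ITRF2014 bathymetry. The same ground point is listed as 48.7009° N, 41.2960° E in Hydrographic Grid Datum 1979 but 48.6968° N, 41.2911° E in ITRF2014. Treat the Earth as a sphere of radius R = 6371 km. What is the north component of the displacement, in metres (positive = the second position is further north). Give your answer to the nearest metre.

ΔN = -456 m

Δφ = 48.6968° − 48.7009° = -0.0041°; Δλ = 41.2911° − 41.2960° = -0.0049°.
1° along a meridian = πR/180 = 111195 m.
ΔN = Δφ × 111195 = -455.9 m; ΔE = Δλ × 111195 × cos(48.7009°) = -0.0049 × 111195 × 0.659990 = -359.6 m.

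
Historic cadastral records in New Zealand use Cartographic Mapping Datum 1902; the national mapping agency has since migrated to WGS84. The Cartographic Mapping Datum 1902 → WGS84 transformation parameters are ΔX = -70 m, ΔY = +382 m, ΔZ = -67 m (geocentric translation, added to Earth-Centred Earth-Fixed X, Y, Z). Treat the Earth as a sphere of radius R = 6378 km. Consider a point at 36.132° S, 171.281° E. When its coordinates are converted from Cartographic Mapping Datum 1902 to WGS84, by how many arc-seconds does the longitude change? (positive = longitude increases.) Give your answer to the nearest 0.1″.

Δλ = -14.7″

sin φ = -0.589648, cos φ = 0.807661, sin λ = 0.151589, cos λ = -0.988444.
East component: ΔE = −sin λ·ΔX + cos λ·ΔY = −(0.151589)(-70) + (-0.988444)(382) = -366.97 m.
1° of latitude spans πR/180 = 111317 m; at latitude φ, 1° of longitude spans that × cos φ = 89906.4 m, so Δλ = -366.97 / 89906.4 × 3600 = -14.694″.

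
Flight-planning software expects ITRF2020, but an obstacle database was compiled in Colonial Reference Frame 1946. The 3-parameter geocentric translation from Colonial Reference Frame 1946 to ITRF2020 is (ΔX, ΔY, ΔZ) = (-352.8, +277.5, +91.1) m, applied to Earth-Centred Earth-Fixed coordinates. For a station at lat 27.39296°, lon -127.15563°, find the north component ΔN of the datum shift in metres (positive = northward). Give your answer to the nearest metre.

The local north axis is (−sin φ cos λ, −sin φ sin λ, cos φ), giving ΔN = -98.038 + 101.757 + 80.885 = 84.60 m.

ΔN = 85 m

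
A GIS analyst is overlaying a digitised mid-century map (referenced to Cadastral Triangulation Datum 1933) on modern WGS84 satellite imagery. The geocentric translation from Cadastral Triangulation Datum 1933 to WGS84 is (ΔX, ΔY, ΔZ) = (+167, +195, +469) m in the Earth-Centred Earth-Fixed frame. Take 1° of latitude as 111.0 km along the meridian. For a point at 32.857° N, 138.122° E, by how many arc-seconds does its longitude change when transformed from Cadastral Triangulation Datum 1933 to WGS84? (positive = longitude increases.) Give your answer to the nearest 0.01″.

Δλ = -9.91″

sin φ = 0.542544, cos φ = 0.840027, sin λ = 0.667547, cos λ = -0.744568.
East component: ΔE = −sin λ·ΔX + cos λ·ΔY = −(0.667547)(167) + (-0.744568)(195) = -256.67 m.
1° of latitude spans 111000 m; at latitude φ, 1° of longitude spans that × cos φ = 93243.0 m, so Δλ = -256.67 / 93243.0 × 3600 = -9.910″.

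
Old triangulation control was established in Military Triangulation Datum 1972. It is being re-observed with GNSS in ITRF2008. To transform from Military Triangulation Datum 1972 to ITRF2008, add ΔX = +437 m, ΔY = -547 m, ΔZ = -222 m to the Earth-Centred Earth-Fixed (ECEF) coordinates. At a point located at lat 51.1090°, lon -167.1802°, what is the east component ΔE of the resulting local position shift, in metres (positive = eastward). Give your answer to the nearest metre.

ΔE = 630 m

The local east axis at (φ, λ) is (−sin λ, cos λ, 0), so ΔE = −sin(-167.1802°)·437 + cos(-167.1802°)·(-547) = 630.33 m.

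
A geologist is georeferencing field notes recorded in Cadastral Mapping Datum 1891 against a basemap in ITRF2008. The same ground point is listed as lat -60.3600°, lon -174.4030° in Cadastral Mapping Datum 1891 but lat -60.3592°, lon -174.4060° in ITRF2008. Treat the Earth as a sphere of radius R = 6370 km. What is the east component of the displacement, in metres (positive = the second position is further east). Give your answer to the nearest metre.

ΔE = -165 m

Δφ = -60.3592° − -60.3600° = +0.0008°; Δλ = -174.4060° − -174.4030° = -0.0030°.
1° along a meridian = πR/180 = 111177 m.
ΔN = Δφ × 111177 = 88.9 m; ΔE = Δλ × 111177 × cos(-60.3600°) = -0.0030 × 111177 × 0.494549 = -164.9 m.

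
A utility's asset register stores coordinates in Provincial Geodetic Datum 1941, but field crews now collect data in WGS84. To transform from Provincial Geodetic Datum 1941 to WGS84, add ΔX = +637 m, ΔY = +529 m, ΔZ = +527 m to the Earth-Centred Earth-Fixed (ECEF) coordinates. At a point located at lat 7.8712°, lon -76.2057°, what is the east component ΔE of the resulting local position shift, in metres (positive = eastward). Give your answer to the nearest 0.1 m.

The local east axis at (φ, λ) is (−sin λ, cos λ, 0), so ΔE = −sin(-76.2057°)·637 + cos(-76.2057°)·529 = 744.76 m.

ΔE = 744.8 m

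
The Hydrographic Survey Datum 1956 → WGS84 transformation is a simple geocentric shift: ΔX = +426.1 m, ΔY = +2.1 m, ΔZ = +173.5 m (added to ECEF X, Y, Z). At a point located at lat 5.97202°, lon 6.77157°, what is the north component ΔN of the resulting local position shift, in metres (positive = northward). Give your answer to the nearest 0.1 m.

The local north axis is (−sin φ cos λ, −sin φ sin λ, cos φ), giving ΔN = -44.023 − 0.026 + 172.558 = 128.51 m.

ΔN = 128.5 m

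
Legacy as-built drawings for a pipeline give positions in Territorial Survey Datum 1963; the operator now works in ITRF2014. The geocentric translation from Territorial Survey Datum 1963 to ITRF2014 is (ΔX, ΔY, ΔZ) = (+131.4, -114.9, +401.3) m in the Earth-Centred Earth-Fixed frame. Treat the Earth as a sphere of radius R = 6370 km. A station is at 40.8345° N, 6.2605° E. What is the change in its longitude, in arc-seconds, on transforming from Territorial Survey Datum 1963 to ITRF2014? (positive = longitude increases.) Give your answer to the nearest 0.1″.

Δλ = -5.5″

sin φ = 0.653876, cos φ = 0.756601, sin λ = 0.109049, cos λ = 0.994036.
East component: ΔE = −sin λ·ΔX + cos λ·ΔY = −(0.109049)(131.4) + (0.994036)(-114.9) = -128.54 m.
1° of latitude spans πR/180 = 111177 m; at latitude φ, 1° of longitude spans that × cos φ = 84117.0 m, so Δλ = -128.54 / 84117.0 × 3600 = -5.501″.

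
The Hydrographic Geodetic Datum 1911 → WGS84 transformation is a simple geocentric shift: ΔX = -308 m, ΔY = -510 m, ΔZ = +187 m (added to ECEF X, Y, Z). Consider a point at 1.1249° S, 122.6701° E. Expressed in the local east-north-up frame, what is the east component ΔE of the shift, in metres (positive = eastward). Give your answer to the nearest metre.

ΔE = 535 m

At φ = -1.1249°, λ = 122.6701°: sin φ = -0.019632, cos φ = 0.999807, sin λ = 0.841793, cos λ = -0.539801.
ΔE = −sin λ·ΔX + cos λ·ΔY = −(0.841793)·(-308) + (-0.539801)·(-510) = 534.57 m.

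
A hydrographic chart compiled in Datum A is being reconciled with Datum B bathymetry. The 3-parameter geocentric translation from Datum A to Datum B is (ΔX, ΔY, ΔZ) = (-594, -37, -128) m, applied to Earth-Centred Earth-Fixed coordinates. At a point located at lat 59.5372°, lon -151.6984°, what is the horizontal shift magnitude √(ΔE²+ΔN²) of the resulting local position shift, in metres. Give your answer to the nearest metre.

586 m

At φ = 59.5372°, λ = -151.6984°: sin φ = 0.861959, cos φ = 0.506979, sin λ = -0.474113, cos λ = -0.880464.
ΔE = −sin λ·ΔX + cos λ·ΔY = −(-0.474113)·(-594) + (-0.880464)·(-37) = -249.05 m.
ΔN = −sin φ cos λ·ΔX − sin φ sin λ·ΔY + cos φ·ΔZ = −(0.861959)(-0.880464)(-594) − (0.861959)(-0.474113)(-37) + (0.506979)(-128) = -530.81 m.
Horizontal magnitude = √(ΔE² + ΔN²) = √((-249.05)² + (-530.81)²) = 586.33 m.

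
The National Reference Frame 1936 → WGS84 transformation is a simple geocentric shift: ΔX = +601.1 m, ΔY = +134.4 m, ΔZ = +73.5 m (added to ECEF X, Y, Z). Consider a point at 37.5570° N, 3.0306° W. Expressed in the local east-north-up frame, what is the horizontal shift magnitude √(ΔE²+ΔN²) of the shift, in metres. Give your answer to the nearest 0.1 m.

At φ = 37.5570°, λ = -3.0306°: sin φ = 0.609550, cos φ = 0.792747, sin λ = -0.052869, cos λ = 0.998601.
ΔE = −sin λ·ΔX + cos λ·ΔY = −(-0.052869)·(601.1) + (0.998601)·(134.4) = 165.99 m.
ΔN = −sin φ cos λ·ΔX − sin φ sin λ·ΔY + cos φ·ΔZ = −(0.609550)(0.998601)(601.1) − (0.609550)(-0.052869)(134.4) + (0.792747)(73.5) = -303.29 m.
Horizontal magnitude = √(ΔE² + ΔN²) = √(165.99² + (-303.29)²) = 345.74 m.

345.7 m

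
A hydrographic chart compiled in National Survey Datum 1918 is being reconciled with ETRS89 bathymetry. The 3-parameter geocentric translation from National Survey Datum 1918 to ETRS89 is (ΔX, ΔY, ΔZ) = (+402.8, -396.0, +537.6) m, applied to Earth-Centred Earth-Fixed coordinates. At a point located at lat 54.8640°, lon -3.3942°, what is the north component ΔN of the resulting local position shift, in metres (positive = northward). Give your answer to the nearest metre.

ΔN = -39 m

At φ = 54.8640°, λ = -3.3942°: sin φ = 0.817788, cos φ = 0.575519, sin λ = -0.059205, cos λ = 0.998246.
ΔN = −sin φ cos λ·ΔX − sin φ sin λ·ΔY + cos φ·ΔZ = −(0.817788)(0.998246)(402.8) − (0.817788)(-0.059205)(-396.0) + (0.575519)(537.6) = -38.60 m.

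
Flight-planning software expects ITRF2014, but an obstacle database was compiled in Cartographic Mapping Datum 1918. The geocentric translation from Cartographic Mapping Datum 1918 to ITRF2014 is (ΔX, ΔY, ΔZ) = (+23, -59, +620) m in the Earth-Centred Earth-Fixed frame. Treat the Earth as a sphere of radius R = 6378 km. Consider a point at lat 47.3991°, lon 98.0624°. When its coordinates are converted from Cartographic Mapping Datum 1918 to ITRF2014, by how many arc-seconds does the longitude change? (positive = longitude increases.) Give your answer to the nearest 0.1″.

sin φ = 0.736086, cos φ = 0.676888, sin λ = 0.990116, cos λ = -0.140252.
East component: ΔE = −sin λ·ΔX + cos λ·ΔY = −(0.990116)(23) + (-0.140252)(-59) = -14.50 m.
1° of latitude spans πR/180 = 111317 m; at latitude φ, 1° of longitude spans that × cos φ = 75349.2 m, so Δλ = -14.50 / 75349.2 × 3600 = -0.693″.

Δλ = -0.7″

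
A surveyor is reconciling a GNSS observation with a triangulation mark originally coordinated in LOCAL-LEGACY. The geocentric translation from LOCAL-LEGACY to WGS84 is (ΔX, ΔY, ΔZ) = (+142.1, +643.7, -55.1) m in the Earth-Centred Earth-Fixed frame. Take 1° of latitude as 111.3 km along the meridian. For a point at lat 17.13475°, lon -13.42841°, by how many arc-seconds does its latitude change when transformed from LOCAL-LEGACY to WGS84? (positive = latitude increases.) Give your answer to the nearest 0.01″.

sin φ = 0.294620, cos φ = 0.955615, sin λ = -0.232230, cos λ = 0.972661.
North component: ΔN = −sin φ cos λ·ΔX − sin φ sin λ·ΔY + cos φ·ΔZ = −(0.294620)(0.972661)(142.1) − (0.294620)(-0.232230)(643.7) + (0.955615)(-55.1) = -49.33 m.
1° of latitude spans 111300 m, so Δφ = -49.33 / 111300 × 3600 = -1.596″.

Δφ = -1.60″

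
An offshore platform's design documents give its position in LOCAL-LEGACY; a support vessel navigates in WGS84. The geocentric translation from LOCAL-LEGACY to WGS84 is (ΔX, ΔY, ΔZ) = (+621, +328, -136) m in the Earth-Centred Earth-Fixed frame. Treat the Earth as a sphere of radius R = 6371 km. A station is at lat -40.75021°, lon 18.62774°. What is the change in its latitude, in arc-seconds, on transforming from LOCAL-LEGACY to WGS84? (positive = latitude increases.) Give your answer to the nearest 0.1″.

Δφ = 11.3″

sin φ = -0.652763, cos φ = 0.757563, sin λ = 0.319418, cos λ = 0.947614.
North component: ΔN = −sin φ cos λ·ΔX − sin φ sin λ·ΔY + cos φ·ΔZ = −(-0.652763)(0.947614)(621) − (-0.652763)(0.319418)(328) + (0.757563)(-136) = 349.49 m.
1° of latitude spans πR/180 = 111195 m, so Δφ = 349.49 / 111195 × 3600 = 11.315″.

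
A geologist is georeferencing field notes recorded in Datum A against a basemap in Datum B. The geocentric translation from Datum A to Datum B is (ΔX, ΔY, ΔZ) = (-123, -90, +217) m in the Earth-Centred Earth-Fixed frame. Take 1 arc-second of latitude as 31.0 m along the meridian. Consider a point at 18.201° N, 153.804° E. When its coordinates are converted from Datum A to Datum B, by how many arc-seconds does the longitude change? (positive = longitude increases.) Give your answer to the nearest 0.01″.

sin φ = 0.312351, cos φ = 0.949967, sin λ = 0.441443, cos λ = -0.897289.
East component: ΔE = −sin λ·ΔX + cos λ·ΔY = −(0.441443)(-123) + (-0.897289)(-90) = 135.05 m.
1° of latitude spans 3600 × 31.00 = 111600 m; at latitude φ, 1° of longitude spans that × cos φ = 106016.3 m, so Δλ = 135.05 / 106016.3 × 3600 = 4.586″.

Δλ = 4.59″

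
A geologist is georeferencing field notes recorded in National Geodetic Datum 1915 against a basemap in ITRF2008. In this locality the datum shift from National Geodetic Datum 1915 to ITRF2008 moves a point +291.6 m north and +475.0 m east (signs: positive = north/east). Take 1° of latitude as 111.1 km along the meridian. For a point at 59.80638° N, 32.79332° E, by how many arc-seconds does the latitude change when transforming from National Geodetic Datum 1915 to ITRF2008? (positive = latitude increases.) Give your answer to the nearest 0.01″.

1° of latitude = 111.1 km, so Δφ = 291.6 / 111100 = 0.0026247° = 9.449″.

Δφ = 9.45″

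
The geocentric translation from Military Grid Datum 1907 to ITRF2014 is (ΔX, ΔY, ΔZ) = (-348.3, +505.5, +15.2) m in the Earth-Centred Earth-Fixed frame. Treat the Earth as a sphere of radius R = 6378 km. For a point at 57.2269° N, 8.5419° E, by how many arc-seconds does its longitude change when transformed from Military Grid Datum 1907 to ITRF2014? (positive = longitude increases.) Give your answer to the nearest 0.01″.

sin φ = 0.840821, cos φ = 0.541314, sin λ = 0.148533, cos λ = 0.988908.
East component: ΔE = −sin λ·ΔX + cos λ·ΔY = −(0.148533)(-348.3) + (0.988908)(505.5) = 551.63 m.
1° of latitude spans πR/180 = 111317 m; at latitude φ, 1° of longitude spans that × cos φ = 60257.4 m, so Δλ = 551.63 / 60257.4 × 3600 = 32.956″.

Δλ = 32.96″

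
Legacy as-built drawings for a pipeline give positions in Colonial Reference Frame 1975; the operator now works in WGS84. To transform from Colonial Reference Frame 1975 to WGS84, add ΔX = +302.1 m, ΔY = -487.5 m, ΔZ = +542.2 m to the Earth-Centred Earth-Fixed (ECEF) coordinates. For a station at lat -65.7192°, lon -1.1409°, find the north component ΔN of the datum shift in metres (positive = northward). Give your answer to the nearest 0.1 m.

At φ = -65.7192°, λ = -1.1409°: sin φ = -0.911541, cos φ = 0.411209, sin λ = -0.019911, cos λ = 0.999802.
ΔN = −sin φ cos λ·ΔX − sin φ sin λ·ΔY + cos φ·ΔZ = −(-0.911541)(0.999802)(302.1) − (-0.911541)(-0.019911)(-487.5) + (0.411209)(542.2) = 507.13 m.

ΔN = 507.1 m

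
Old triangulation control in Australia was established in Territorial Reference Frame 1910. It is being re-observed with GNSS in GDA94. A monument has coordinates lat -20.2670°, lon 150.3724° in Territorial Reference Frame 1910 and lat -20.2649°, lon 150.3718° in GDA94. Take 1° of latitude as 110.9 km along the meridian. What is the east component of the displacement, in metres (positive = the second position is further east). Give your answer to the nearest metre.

Δφ = -20.2649° − -20.2670° = +0.0021°; Δλ = 150.3718° − 150.3724° = -0.0006°.
ΔN = Δφ × 110900 = 232.9 m; ΔE = Δλ × 110900 × cos(-20.2670°) = -0.0006 × 110900 × 0.938089 = -62.4 m.

ΔE = -62 m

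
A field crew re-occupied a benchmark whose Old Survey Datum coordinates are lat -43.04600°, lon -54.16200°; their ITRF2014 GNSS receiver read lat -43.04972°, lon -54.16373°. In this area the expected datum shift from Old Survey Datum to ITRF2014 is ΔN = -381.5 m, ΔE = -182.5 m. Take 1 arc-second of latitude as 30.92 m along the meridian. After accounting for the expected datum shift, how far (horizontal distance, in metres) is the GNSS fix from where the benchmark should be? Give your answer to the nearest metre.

53 m

Observed coordinate differences: Δφ = -0.00372°, Δλ = -0.00173°.
Converting to metres (1° lat = 111312 m, cos φ = 0.730806): observed ΔN = -414.1 m, observed ΔE = -140.7 m.
Subtracting the expected shift leaves a residual of -414.1 − (-381.5) = -32.6 m north and -140.7 − (-182.5) = 41.8 m east.
Residual distance = √((-32.6)² + 41.8²) = 53.0 m.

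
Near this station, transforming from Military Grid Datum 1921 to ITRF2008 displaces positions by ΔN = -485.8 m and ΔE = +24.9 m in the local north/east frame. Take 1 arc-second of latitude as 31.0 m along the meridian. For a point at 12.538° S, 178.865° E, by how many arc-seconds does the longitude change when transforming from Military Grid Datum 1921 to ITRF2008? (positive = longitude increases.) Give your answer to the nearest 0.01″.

At latitude -12.538°, cos φ = 0.976152.
1″ of longitude at this latitude = 31.00 × cos φ = 30.2607 m, so Δλ = 24.9 / 30.2607 = 0.823″.

Δλ = 0.82″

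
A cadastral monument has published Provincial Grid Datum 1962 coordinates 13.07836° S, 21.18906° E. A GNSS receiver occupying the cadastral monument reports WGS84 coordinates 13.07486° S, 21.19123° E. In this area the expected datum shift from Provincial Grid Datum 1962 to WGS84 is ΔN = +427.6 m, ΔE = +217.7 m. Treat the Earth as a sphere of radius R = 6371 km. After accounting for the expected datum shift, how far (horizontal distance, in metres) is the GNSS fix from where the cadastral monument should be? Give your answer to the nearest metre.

42 m

Observed coordinate differences: Δφ = +0.00350°, Δλ = +0.00217°.
Converting to metres (1° lat = 111195 m, cos φ = 0.974062): observed ΔN = 389.2 m, observed ΔE = 235.0 m.
Subtracting the expected shift leaves a residual of 389.2 − (427.6) = -38.4 m north and 235.0 − (217.7) = 17.3 m east.
Residual distance = √((-38.4)² + 17.3²) = 42.1 m.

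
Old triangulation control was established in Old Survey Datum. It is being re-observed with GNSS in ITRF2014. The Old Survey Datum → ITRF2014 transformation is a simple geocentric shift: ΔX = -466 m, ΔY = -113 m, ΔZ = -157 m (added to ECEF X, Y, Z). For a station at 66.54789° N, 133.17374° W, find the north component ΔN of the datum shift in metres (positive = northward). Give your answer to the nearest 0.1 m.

ΔN = -430.6 m

At φ = 66.54789°, λ = -133.17374°: sin φ = 0.917393, cos φ = 0.397982, sin λ = -0.729282, cos λ = -0.684213.
ΔN = −sin φ cos λ·ΔX − sin φ sin λ·ΔY + cos φ·ΔZ = −(0.917393)(-0.684213)(-466) − (0.917393)(-0.729282)(-113) + (0.397982)(-157) = -430.59 m.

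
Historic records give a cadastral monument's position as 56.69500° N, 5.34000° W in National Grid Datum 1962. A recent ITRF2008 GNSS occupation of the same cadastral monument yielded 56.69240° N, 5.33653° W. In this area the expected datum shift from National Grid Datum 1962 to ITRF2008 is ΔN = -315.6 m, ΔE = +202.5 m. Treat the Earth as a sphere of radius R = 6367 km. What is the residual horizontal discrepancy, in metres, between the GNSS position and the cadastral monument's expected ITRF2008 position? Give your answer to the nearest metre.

28 m

Observed coordinate differences: Δφ = -0.00260°, Δλ = +0.00347°.
Converting to metres (1° lat = 111125 m, cos φ = 0.549096): observed ΔN = -288.9 m, observed ΔE = 211.7 m.
Subtracting the expected shift leaves a residual of -288.9 − (-315.6) = 26.7 m north and 211.7 − (202.5) = 9.2 m east.
Residual distance = √(26.7² + 9.2²) = 28.2 m.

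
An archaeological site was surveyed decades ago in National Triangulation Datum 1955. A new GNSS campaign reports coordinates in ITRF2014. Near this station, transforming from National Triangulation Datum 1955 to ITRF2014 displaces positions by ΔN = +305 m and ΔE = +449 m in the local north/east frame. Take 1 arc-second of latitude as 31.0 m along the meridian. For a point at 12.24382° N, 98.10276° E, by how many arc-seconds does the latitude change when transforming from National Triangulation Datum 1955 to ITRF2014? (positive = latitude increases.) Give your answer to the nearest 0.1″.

1″ of latitude = 31.00 m, so Δφ = 305.0 / 31.00 = 9.839″.

Δφ = 9.8″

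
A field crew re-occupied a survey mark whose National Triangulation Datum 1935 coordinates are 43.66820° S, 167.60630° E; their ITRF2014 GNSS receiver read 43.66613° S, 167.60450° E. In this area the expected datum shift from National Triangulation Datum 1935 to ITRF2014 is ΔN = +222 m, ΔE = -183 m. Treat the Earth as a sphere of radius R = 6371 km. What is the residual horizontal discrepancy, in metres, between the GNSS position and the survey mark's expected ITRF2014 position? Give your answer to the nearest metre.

39 m

Observed coordinate differences: Δφ = +0.00207°, Δλ = -0.00180°.
Converting to metres (1° lat = 111195 m, cos φ = 0.723350): observed ΔN = 230.2 m, observed ΔE = -144.8 m.
Subtracting the expected shift leaves a residual of 230.2 − (222) = 8.2 m north and -144.8 − (-183) = 38.2 m east.
Residual distance = √(8.2² + 38.2²) = 39.1 m.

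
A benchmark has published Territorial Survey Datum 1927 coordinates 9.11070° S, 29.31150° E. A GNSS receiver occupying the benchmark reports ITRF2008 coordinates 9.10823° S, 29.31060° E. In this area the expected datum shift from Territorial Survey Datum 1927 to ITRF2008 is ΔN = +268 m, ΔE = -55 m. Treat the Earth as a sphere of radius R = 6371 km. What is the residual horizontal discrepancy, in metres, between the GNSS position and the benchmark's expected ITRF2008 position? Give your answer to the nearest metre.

44 m

Observed coordinate differences: Δφ = +0.00247°, Δλ = -0.00090°.
Converting to metres (1° lat = 111195 m, cos φ = 0.987384): observed ΔN = 274.7 m, observed ΔE = -98.8 m.
Subtracting the expected shift leaves a residual of 274.7 − (268) = 6.7 m north and -98.8 − (-55) = -43.8 m east.
Residual distance = √(6.7² + (-43.8)²) = 44.3 m.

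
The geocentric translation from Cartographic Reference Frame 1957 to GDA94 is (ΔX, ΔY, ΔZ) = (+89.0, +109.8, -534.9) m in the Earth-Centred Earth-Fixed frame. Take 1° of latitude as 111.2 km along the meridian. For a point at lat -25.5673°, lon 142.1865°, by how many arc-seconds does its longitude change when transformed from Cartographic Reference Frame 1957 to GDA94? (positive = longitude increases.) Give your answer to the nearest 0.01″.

Δλ = -5.07″

sin φ = -0.431571, cos φ = 0.902079, sin λ = 0.613093, cos λ = -0.790011.
East component: ΔE = −sin λ·ΔX + cos λ·ΔY = −(0.613093)(89.0) + (-0.790011)(109.8) = -141.31 m.
1° of latitude spans 111200 m; at latitude φ, 1° of longitude spans that × cos φ = 100311.2 m, so Δλ = -141.31 / 100311.2 × 3600 = -5.071″.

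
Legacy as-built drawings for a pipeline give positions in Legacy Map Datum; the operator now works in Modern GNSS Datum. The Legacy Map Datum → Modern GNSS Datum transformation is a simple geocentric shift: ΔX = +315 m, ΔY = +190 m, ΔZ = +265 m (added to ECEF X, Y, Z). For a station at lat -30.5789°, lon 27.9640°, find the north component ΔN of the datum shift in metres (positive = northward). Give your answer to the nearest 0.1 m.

ΔN = 415.0 m

The local north axis is (−sin φ cos λ, −sin φ sin λ, cos φ), giving ΔN = 141.538 + 45.324 + 228.146 = 415.01 m.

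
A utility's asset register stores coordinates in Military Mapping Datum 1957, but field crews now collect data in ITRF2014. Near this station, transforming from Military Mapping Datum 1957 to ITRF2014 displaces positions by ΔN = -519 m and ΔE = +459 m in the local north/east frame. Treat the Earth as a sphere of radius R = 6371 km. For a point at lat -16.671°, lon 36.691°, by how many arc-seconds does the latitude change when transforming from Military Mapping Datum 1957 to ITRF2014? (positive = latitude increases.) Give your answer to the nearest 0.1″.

On a sphere of radius R, 1 rad of latitude = R, so Δφ = ΔN / R = -519.0 / 6371000 = -8.1463e-05 rad = -16.803″.

Δφ = -16.8″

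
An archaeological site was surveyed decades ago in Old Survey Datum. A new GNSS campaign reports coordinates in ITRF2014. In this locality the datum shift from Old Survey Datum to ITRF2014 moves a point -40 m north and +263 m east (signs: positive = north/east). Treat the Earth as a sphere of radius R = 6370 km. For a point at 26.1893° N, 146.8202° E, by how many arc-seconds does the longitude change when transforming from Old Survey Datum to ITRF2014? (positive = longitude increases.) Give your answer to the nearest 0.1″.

Δλ = 9.5″

At latitude 26.1893°, cos φ = 0.897341.
One radian of longitude at latitude φ spans R cos φ, so Δλ = ΔE / (R cos φ) = 263.0 / (6370000 × 0.897341) = 4.6011e-05 rad = 9.490″.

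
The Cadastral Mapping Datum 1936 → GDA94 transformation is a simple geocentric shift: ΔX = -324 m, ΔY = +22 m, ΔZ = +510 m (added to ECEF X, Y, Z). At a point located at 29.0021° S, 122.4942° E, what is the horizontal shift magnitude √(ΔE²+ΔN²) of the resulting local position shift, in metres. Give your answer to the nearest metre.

The local east axis at (φ, λ) is (−sin λ, cos λ, 0), so ΔE = −sin(122.4942°)·(-324) + cos(122.4942°)·22 = 261.46 m.
The local north axis is (−sin φ cos λ, −sin φ sin λ, cos φ), giving ΔN = 84.390 + 8.997 + 446.047 = 539.43 m.
Horizontal magnitude = √(ΔE² + ΔN²) = √(261.46² + 539.43²) = 599.46 m.

599 m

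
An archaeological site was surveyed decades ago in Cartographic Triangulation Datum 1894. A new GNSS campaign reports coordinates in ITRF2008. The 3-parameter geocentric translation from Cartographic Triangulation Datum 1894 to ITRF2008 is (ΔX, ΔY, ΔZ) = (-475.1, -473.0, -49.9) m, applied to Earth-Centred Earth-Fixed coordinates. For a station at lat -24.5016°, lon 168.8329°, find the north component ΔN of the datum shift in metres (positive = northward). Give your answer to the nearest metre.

At φ = -24.5016°, λ = 168.8329°: sin φ = -0.414719, cos φ = 0.909950, sin λ = 0.193671, cos λ = -0.981067.
ΔN = −sin φ cos λ·ΔX − sin φ sin λ·ΔY + cos φ·ΔZ = −(-0.414719)(-0.981067)(-475.1) − (-0.414719)(0.193671)(-473.0) + (0.909950)(-49.9) = 109.90 m.

ΔN = 110 m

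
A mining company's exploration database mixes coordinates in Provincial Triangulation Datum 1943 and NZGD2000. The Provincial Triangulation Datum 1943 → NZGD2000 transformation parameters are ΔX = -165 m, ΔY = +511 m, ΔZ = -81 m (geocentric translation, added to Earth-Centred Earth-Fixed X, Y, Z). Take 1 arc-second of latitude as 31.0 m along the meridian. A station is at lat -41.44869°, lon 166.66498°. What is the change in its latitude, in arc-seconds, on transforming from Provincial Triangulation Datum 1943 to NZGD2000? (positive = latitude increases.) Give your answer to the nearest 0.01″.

Δφ = 3.99″

sin φ = -0.661949, cos φ = 0.749549, sin λ = 0.230645, cos λ = -0.973038.
North component: ΔN = −sin φ cos λ·ΔX − sin φ sin λ·ΔY + cos φ·ΔZ = −(-0.661949)(-0.973038)(-165) − (-0.661949)(0.230645)(511) + (0.749549)(-81) = 123.58 m.
1° of latitude spans 3600 × 31.00 = 111600 m, so Δφ = 123.58 / 111600 × 3600 = 3.986″.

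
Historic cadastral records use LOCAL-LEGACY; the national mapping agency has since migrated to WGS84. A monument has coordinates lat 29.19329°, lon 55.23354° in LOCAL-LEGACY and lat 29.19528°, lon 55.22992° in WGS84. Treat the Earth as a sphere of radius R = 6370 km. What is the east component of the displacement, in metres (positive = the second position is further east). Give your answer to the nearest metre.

ΔE = -351 m

Δφ = 29.19528° − 29.19329° = +0.00199°; Δλ = 55.22992° − 55.23354° = -0.00362°.
1° along a meridian = πR/180 = 111177 m.
ΔN = Δφ × 111177 = 221.2 m; ΔE = Δλ × 111177 × cos(29.19329°) = -0.00362 × 111177 × 0.872979 = -351.3 m.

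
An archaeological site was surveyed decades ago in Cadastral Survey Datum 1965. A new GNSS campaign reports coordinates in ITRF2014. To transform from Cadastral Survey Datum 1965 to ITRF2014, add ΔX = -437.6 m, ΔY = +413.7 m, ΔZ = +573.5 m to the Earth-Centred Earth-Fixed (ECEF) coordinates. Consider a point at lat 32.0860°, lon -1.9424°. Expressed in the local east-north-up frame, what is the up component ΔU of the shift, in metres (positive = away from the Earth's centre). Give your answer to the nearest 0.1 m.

ΔU = -77.8 m

At φ = 32.0860°, λ = -1.9424°: sin φ = 0.531192, cos φ = 0.847252, sin λ = -0.033895, cos λ = 0.999425.
ΔU = cos φ cos λ·ΔX + cos φ sin λ·ΔY + sin φ·ΔZ = (0.847252)(0.999425)(-437.6) + (0.847252)(-0.033895)(413.7) + (0.531192)(573.5) = -77.79 m.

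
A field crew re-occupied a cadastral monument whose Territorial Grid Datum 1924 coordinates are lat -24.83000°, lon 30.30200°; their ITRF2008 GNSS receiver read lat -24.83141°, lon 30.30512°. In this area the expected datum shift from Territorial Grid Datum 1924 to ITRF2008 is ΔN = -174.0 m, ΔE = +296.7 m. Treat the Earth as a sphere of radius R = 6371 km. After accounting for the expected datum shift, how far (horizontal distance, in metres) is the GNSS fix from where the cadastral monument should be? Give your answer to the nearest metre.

Observed coordinate differences: Δφ = -0.00141°, Δλ = +0.00312°.
Converting to metres (1° lat = 111195 m, cos φ = 0.907558): observed ΔN = -156.8 m, observed ΔE = 314.9 m.
Subtracting the expected shift leaves a residual of -156.8 − (-174.0) = 17.2 m north and 314.9 − (296.7) = 18.2 m east.
Residual distance = √(17.2² + 18.2²) = 25.0 m.

25 m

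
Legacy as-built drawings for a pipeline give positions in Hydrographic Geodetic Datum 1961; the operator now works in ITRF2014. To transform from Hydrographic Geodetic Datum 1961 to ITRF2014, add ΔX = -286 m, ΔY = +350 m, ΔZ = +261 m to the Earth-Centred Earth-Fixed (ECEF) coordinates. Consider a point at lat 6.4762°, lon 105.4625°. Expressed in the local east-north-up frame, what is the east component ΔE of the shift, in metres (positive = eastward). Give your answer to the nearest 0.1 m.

At φ = 6.4762°, λ = 105.4625°: sin φ = 0.112790, cos φ = 0.993619, sin λ = 0.963805, cos λ = -0.266608.
ΔE = −sin λ·ΔX + cos λ·ΔY = −(0.963805)·(-286) + (-0.266608)·(350) = 182.34 m.

ΔE = 182.3 m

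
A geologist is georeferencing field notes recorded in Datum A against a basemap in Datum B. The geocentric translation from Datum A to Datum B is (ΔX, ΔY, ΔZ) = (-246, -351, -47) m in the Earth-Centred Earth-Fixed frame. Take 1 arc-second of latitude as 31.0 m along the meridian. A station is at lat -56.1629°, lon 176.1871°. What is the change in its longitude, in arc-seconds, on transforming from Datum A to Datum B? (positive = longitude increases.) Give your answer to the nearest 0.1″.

Δλ = 21.2″

sin φ = -0.830624, cos φ = 0.556834, sin λ = 0.066499, cos λ = -0.997787.
East component: ΔE = −sin λ·ΔX + cos λ·ΔY = −(0.066499)(-246) + (-0.997787)(-351) = 366.58 m.
1° of latitude spans 3600 × 31.00 = 111600 m; at latitude φ, 1° of longitude spans that × cos φ = 62142.6 m, so Δλ = 366.58 / 62142.6 × 3600 = 21.237″.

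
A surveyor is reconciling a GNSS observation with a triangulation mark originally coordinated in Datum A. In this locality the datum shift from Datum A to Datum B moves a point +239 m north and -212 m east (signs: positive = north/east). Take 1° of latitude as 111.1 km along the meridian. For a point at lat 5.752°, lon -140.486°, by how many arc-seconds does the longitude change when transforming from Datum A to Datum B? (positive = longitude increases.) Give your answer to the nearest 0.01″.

At latitude 5.752°, cos φ = 0.994965.
1° of longitude at this latitude = 111.1 × cos φ = 110.54 km, so Δλ = -212.0 / 110540.6 = -0.0019178° = -6.904″.

Δλ = -6.90″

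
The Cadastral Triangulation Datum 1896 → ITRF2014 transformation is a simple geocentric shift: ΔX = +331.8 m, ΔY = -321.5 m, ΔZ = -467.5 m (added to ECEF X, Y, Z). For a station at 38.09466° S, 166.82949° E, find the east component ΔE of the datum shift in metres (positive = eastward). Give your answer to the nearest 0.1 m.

ΔE = 237.4 m

The local east axis at (φ, λ) is (−sin λ, cos λ, 0), so ΔE = −sin(166.82949°)·331.8 + cos(166.82949°)·(-321.5) = 237.44 m.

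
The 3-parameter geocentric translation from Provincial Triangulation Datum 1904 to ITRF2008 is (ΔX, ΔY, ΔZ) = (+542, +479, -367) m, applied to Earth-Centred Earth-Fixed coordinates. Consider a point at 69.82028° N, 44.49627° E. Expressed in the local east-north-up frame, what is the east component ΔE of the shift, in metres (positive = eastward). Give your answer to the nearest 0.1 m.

The local east axis at (φ, λ) is (−sin λ, cos λ, 0), so ΔE = −sin(44.49627°)·542 + cos(44.49627°)·479 = -38.20 m.

ΔE = -38.2 m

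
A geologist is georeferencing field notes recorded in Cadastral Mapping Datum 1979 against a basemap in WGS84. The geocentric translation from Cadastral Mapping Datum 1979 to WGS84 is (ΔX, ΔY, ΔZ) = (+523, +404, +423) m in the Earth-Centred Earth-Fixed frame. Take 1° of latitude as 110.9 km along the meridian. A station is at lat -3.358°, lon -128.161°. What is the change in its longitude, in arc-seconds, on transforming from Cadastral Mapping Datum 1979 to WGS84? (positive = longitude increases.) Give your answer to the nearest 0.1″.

sin φ = -0.058575, cos φ = 0.998283, sin λ = -0.786278, cos λ = -0.617873.
East component: ΔE = −sin λ·ΔX + cos λ·ΔY = −(-0.786278)(523) + (-0.617873)(404) = 161.60 m.
1° of latitude spans 110900 m; at latitude φ, 1° of longitude spans that × cos φ = 110709.6 m, so Δλ = 161.60 / 110709.6 × 3600 = 5.255″.

Δλ = 5.3″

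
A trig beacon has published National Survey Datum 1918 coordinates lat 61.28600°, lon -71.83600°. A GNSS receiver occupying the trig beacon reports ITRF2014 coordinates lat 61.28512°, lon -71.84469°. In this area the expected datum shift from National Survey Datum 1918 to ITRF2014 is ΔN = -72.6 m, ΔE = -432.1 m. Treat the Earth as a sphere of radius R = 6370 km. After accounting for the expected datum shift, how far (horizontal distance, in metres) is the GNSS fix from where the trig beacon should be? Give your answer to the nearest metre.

41 m

Observed coordinate differences: Δφ = -0.00088°, Δλ = -0.00869°.
Converting to metres (1° lat = 111177 m, cos φ = 0.480438): observed ΔN = -97.8 m, observed ΔE = -464.2 m.
Subtracting the expected shift leaves a residual of -97.8 − (-72.6) = -25.2 m north and -464.2 − (-432.1) = -32.1 m east.
Residual distance = √((-25.2)² + (-32.1)²) = 40.8 m.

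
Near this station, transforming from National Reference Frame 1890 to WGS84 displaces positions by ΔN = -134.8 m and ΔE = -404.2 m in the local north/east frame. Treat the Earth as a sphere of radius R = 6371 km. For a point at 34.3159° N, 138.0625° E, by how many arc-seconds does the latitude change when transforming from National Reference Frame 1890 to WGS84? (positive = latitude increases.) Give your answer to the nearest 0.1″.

On a sphere of radius R, 1 rad of latitude = R, so Δφ = ΔN / R = -134.8 / 6371000 = -2.1158e-05 rad = -4.364″.

Δφ = -4.4″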